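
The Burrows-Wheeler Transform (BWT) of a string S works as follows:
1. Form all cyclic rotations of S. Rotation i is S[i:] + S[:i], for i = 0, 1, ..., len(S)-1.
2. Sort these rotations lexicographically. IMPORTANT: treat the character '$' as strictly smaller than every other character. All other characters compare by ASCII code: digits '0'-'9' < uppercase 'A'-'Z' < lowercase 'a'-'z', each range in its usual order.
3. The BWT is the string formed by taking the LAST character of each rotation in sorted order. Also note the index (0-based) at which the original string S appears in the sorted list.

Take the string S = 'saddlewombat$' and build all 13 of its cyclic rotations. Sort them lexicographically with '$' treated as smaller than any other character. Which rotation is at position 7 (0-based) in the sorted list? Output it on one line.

All 13 rotations (rotation i = S[i:]+S[:i]):
  rot[0] = saddlewombat$
  rot[1] = addlewombat$s
  rot[2] = ddlewombat$sa
  rot[3] = dlewombat$sad
  rot[4] = lewombat$sadd
  rot[5] = ewombat$saddl
  rot[6] = wombat$saddle
  rot[7] = ombat$saddlew
  rot[8] = mbat$saddlewo
  rot[9] = bat$saddlewom
  rot[10] = at$saddlewomb
  rot[11] = t$saddlewomba
  rot[12] = $saddlewombat
Sorted (with $ < everything):
  sorted[0] = $saddlewombat
  sorted[1] = addlewombat$s
  sorted[2] = at$saddlewomb
  sorted[3] = bat$saddlewom
  sorted[4] = ddlewombat$sa
  sorted[5] = dlewombat$sad
  sorted[6] = ewombat$saddl
  sorted[7] = lewombat$sadd
  sorted[8] = mbat$saddlewo
  sorted[9] = ombat$saddlew
  sorted[10] = saddlewombat$
  sorted[11] = t$saddlewomba
  sorted[12] = wombat$saddle
sorted[7] = lewombat$sadd

Answer: lewombat$sadd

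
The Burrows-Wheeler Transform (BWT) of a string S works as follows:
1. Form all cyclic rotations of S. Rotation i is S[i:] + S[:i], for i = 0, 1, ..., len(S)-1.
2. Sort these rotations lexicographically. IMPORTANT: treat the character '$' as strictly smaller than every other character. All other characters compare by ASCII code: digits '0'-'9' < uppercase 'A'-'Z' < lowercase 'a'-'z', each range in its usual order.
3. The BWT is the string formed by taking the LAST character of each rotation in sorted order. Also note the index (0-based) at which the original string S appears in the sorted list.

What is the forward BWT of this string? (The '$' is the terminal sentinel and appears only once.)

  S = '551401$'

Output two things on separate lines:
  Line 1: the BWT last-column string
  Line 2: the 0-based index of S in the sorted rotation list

Answer: 140515$
6

Derivation:
All 7 rotations (rotation i = S[i:]+S[:i]):
  rot[0] = 551401$
  rot[1] = 51401$5
  rot[2] = 1401$55
  rot[3] = 401$551
  rot[4] = 01$5514
  rot[5] = 1$55140
  rot[6] = $551401
Sorted (with $ < everything):
  sorted[0] = $551401  (last char: '1')
  sorted[1] = 01$5514  (last char: '4')
  sorted[2] = 1$55140  (last char: '0')
  sorted[3] = 1401$55  (last char: '5')
  sorted[4] = 401$551  (last char: '1')
  sorted[5] = 51401$5  (last char: '5')
  sorted[6] = 551401$  (last char: '$')
Last column: 140515$
Original string S is at sorted index 6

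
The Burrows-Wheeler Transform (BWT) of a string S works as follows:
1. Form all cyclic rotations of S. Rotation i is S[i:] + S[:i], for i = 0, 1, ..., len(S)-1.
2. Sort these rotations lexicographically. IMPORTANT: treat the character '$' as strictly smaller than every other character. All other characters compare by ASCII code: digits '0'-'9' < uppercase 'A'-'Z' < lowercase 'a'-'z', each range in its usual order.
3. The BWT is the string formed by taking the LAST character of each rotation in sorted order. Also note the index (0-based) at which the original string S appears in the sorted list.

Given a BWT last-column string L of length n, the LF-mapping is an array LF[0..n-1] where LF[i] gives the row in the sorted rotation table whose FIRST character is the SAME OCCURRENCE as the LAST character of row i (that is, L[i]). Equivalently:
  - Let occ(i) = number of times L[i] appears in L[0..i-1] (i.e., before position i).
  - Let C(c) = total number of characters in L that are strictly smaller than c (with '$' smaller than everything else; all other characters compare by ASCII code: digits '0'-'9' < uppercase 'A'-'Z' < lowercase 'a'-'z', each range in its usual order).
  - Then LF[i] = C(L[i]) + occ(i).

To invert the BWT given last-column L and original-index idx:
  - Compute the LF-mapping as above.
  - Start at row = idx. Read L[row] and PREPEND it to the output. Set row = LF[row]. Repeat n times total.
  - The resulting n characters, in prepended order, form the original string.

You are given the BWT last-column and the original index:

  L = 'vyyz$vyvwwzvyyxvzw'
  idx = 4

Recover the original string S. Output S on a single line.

Answer: vyvvzvwxyyywwzzyv$

Derivation:
LF mapping: 1 10 11 15 0 2 12 3 6 7 16 4 13 14 9 5 17 8
Walk LF starting at row 4, prepending L[row]:
  step 1: row=4, L[4]='$', prepend. Next row=LF[4]=0
  step 2: row=0, L[0]='v', prepend. Next row=LF[0]=1
  step 3: row=1, L[1]='y', prepend. Next row=LF[1]=10
  step 4: row=10, L[10]='z', prepend. Next row=LF[10]=16
  step 5: row=16, L[16]='z', prepend. Next row=LF[16]=17
  step 6: row=17, L[17]='w', prepend. Next row=LF[17]=8
  step 7: row=8, L[8]='w', prepend. Next row=LF[8]=6
  step 8: row=6, L[6]='y', prepend. Next row=LF[6]=12
  step 9: row=12, L[12]='y', prepend. Next row=LF[12]=13
  step 10: row=13, L[13]='y', prepend. Next row=LF[13]=14
  step 11: row=14, L[14]='x', prepend. Next row=LF[14]=9
  step 12: row=9, L[9]='w', prepend. Next row=LF[9]=7
  step 13: row=7, L[7]='v', prepend. Next row=LF[7]=3
  step 14: row=3, L[3]='z', prepend. Next row=LF[3]=15
  step 15: row=15, L[15]='v', prepend. Next row=LF[15]=5
  step 16: row=5, L[5]='v', prepend. Next row=LF[5]=2
  step 17: row=2, L[2]='y', prepend. Next row=LF[2]=11
  step 18: row=11, L[11]='v', prepend. Next row=LF[11]=4
Reversed output: vyvvzvwxyyywwzzyv$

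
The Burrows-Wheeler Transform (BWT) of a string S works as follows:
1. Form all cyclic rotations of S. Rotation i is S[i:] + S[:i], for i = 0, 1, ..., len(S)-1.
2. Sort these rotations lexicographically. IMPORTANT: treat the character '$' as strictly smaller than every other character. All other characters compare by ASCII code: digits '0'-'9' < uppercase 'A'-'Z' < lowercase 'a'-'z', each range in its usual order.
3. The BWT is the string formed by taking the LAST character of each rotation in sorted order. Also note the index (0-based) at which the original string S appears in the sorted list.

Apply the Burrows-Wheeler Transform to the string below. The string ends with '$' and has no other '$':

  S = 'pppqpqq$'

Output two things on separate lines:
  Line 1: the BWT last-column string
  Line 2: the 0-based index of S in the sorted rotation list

All 8 rotations (rotation i = S[i:]+S[:i]):
  rot[0] = pppqpqq$
  rot[1] = ppqpqq$p
  rot[2] = pqpqq$pp
  rot[3] = qpqq$ppp
  rot[4] = pqq$pppq
  rot[5] = qq$pppqp
  rot[6] = q$pppqpq
  rot[7] = $pppqpqq
Sorted (with $ < everything):
  sorted[0] = $pppqpqq  (last char: 'q')
  sorted[1] = pppqpqq$  (last char: '$')
  sorted[2] = ppqpqq$p  (last char: 'p')
  sorted[3] = pqpqq$pp  (last char: 'p')
  sorted[4] = pqq$pppq  (last char: 'q')
  sorted[5] = q$pppqpq  (last char: 'q')
  sorted[6] = qpqq$ppp  (last char: 'p')
  sorted[7] = qq$pppqp  (last char: 'p')
Last column: q$ppqqpp
Original string S is at sorted index 1

Answer: q$ppqqpp
1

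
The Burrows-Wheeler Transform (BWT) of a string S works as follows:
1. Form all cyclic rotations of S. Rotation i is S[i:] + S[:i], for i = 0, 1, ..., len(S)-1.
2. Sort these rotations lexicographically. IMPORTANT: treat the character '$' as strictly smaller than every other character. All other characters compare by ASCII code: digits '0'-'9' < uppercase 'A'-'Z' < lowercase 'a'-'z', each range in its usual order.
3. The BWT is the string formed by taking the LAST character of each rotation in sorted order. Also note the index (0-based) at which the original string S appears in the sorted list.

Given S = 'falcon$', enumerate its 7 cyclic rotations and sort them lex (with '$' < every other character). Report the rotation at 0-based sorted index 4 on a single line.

Answer: lcon$fa

Derivation:
All 7 rotations (rotation i = S[i:]+S[:i]):
  rot[0] = falcon$
  rot[1] = alcon$f
  rot[2] = lcon$fa
  rot[3] = con$fal
  rot[4] = on$falc
  rot[5] = n$falco
  rot[6] = $falcon
Sorted (with $ < everything):
  sorted[0] = $falcon
  sorted[1] = alcon$f
  sorted[2] = con$fal
  sorted[3] = falcon$
  sorted[4] = lcon$fa
  sorted[5] = n$falco
  sorted[6] = on$falc
sorted[4] = lcon$fa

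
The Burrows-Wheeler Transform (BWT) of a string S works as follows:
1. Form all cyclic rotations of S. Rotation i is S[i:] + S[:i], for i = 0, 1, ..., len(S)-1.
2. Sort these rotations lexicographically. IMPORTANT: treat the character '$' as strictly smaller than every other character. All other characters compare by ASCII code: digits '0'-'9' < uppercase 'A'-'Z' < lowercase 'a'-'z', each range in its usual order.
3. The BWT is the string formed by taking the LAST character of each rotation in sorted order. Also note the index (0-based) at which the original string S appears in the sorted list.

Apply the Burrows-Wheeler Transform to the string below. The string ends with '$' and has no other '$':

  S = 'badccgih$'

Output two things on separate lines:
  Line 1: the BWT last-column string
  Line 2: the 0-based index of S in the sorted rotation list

All 9 rotations (rotation i = S[i:]+S[:i]):
  rot[0] = badccgih$
  rot[1] = adccgih$b
  rot[2] = dccgih$ba
  rot[3] = ccgih$bad
  rot[4] = cgih$badc
  rot[5] = gih$badcc
  rot[6] = ih$badccg
  rot[7] = h$badccgi
  rot[8] = $badccgih
Sorted (with $ < everything):
  sorted[0] = $badccgih  (last char: 'h')
  sorted[1] = adccgih$b  (last char: 'b')
  sorted[2] = badccgih$  (last char: '$')
  sorted[3] = ccgih$bad  (last char: 'd')
  sorted[4] = cgih$badc  (last char: 'c')
  sorted[5] = dccgih$ba  (last char: 'a')
  sorted[6] = gih$badcc  (last char: 'c')
  sorted[7] = h$badccgi  (last char: 'i')
  sorted[8] = ih$badccg  (last char: 'g')
Last column: hb$dcacig
Original string S is at sorted index 2

Answer: hb$dcacig
2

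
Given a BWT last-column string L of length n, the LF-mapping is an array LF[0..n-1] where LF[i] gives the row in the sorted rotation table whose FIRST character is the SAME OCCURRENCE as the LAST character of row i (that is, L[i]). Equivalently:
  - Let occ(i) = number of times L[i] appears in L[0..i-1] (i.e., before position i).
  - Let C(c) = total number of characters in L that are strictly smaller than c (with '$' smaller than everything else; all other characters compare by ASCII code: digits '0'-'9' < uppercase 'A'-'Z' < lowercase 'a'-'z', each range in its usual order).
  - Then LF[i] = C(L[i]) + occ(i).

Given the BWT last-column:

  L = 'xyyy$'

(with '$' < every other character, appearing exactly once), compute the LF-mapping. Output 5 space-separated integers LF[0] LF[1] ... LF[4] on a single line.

Char counts: '$':1, 'x':1, 'y':3
C (first-col start): C('$')=0, C('x')=1, C('y')=2
L[0]='x': occ=0, LF[0]=C('x')+0=1+0=1
L[1]='y': occ=0, LF[1]=C('y')+0=2+0=2
L[2]='y': occ=1, LF[2]=C('y')+1=2+1=3
L[3]='y': occ=2, LF[3]=C('y')+2=2+2=4
L[4]='$': occ=0, LF[4]=C('$')+0=0+0=0

Answer: 1 2 3 4 0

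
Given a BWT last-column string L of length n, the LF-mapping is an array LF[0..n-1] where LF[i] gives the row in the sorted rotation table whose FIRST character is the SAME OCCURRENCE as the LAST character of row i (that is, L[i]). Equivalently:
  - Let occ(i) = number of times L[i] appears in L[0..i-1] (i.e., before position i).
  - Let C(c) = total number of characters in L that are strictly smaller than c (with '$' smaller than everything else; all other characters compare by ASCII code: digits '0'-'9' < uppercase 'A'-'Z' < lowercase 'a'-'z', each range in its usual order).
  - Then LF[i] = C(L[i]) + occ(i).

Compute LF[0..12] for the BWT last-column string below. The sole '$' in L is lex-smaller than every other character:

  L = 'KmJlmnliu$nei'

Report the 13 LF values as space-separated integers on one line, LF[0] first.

Answer: 2 8 1 6 9 10 7 4 12 0 11 3 5

Derivation:
Char counts: '$':1, 'J':1, 'K':1, 'e':1, 'i':2, 'l':2, 'm':2, 'n':2, 'u':1
C (first-col start): C('$')=0, C('J')=1, C('K')=2, C('e')=3, C('i')=4, C('l')=6, C('m')=8, C('n')=10, C('u')=12
L[0]='K': occ=0, LF[0]=C('K')+0=2+0=2
L[1]='m': occ=0, LF[1]=C('m')+0=8+0=8
L[2]='J': occ=0, LF[2]=C('J')+0=1+0=1
L[3]='l': occ=0, LF[3]=C('l')+0=6+0=6
L[4]='m': occ=1, LF[4]=C('m')+1=8+1=9
L[5]='n': occ=0, LF[5]=C('n')+0=10+0=10
L[6]='l': occ=1, LF[6]=C('l')+1=6+1=7
L[7]='i': occ=0, LF[7]=C('i')+0=4+0=4
L[8]='u': occ=0, LF[8]=C('u')+0=12+0=12
L[9]='$': occ=0, LF[9]=C('$')+0=0+0=0
L[10]='n': occ=1, LF[10]=C('n')+1=10+1=11
L[11]='e': occ=0, LF[11]=C('e')+0=3+0=3
L[12]='i': occ=1, LF[12]=C('i')+1=4+1=5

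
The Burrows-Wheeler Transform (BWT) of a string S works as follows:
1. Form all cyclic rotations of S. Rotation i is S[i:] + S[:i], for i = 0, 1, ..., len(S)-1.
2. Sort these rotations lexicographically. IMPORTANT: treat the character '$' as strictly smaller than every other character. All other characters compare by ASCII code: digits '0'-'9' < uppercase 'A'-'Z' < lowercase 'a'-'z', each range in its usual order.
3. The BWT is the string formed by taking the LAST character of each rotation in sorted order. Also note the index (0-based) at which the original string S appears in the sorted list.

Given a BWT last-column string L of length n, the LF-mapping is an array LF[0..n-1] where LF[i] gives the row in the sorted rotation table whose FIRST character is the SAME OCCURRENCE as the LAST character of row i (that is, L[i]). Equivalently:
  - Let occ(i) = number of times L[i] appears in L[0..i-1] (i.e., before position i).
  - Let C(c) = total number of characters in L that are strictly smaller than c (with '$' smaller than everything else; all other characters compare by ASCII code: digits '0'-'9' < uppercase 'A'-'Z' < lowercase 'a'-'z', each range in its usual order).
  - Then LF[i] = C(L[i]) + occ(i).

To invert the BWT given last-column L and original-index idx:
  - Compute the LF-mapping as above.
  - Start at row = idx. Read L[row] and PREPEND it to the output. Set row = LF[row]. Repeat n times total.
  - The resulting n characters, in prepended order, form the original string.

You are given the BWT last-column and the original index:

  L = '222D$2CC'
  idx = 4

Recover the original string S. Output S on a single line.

LF mapping: 1 2 3 7 0 4 5 6
Walk LF starting at row 4, prepending L[row]:
  step 1: row=4, L[4]='$', prepend. Next row=LF[4]=0
  step 2: row=0, L[0]='2', prepend. Next row=LF[0]=1
  step 3: row=1, L[1]='2', prepend. Next row=LF[1]=2
  step 4: row=2, L[2]='2', prepend. Next row=LF[2]=3
  step 5: row=3, L[3]='D', prepend. Next row=LF[3]=7
  step 6: row=7, L[7]='C', prepend. Next row=LF[7]=6
  step 7: row=6, L[6]='C', prepend. Next row=LF[6]=5
  step 8: row=5, L[5]='2', prepend. Next row=LF[5]=4
Reversed output: 2CCD222$

Answer: 2CCD222$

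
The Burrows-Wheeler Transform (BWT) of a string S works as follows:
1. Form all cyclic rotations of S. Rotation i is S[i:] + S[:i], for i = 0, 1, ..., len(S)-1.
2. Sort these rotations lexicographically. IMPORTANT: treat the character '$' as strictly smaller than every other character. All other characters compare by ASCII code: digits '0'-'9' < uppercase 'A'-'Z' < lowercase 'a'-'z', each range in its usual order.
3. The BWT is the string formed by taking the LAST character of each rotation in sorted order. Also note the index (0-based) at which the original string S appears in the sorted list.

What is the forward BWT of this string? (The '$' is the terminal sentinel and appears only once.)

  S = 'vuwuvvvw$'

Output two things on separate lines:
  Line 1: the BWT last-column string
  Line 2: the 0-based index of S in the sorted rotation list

Answer: wwv$uvvvu
3

Derivation:
All 9 rotations (rotation i = S[i:]+S[:i]):
  rot[0] = vuwuvvvw$
  rot[1] = uwuvvvw$v
  rot[2] = wuvvvw$vu
  rot[3] = uvvvw$vuw
  rot[4] = vvvw$vuwu
  rot[5] = vvw$vuwuv
  rot[6] = vw$vuwuvv
  rot[7] = w$vuwuvvv
  rot[8] = $vuwuvvvw
Sorted (with $ < everything):
  sorted[0] = $vuwuvvvw  (last char: 'w')
  sorted[1] = uvvvw$vuw  (last char: 'w')
  sorted[2] = uwuvvvw$v  (last char: 'v')
  sorted[3] = vuwuvvvw$  (last char: '$')
  sorted[4] = vvvw$vuwu  (last char: 'u')
  sorted[5] = vvw$vuwuv  (last char: 'v')
  sorted[6] = vw$vuwuvv  (last char: 'v')
  sorted[7] = w$vuwuvvv  (last char: 'v')
  sorted[8] = wuvvvw$vu  (last char: 'u')
Last column: wwv$uvvvu
Original string S is at sorted index 3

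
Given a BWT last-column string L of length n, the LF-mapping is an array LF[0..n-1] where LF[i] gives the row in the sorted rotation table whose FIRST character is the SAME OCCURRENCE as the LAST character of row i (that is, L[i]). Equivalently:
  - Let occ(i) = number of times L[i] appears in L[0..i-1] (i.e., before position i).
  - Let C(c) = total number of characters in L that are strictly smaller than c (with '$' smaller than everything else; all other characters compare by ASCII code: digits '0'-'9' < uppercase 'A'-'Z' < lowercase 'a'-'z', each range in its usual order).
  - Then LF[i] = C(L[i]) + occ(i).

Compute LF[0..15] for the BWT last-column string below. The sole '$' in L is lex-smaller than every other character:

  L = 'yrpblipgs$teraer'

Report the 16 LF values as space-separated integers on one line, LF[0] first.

Char counts: '$':1, 'a':1, 'b':1, 'e':2, 'g':1, 'i':1, 'l':1, 'p':2, 'r':3, 's':1, 't':1, 'y':1
C (first-col start): C('$')=0, C('a')=1, C('b')=2, C('e')=3, C('g')=5, C('i')=6, C('l')=7, C('p')=8, C('r')=10, C('s')=13, C('t')=14, C('y')=15
L[0]='y': occ=0, LF[0]=C('y')+0=15+0=15
L[1]='r': occ=0, LF[1]=C('r')+0=10+0=10
L[2]='p': occ=0, LF[2]=C('p')+0=8+0=8
L[3]='b': occ=0, LF[3]=C('b')+0=2+0=2
L[4]='l': occ=0, LF[4]=C('l')+0=7+0=7
L[5]='i': occ=0, LF[5]=C('i')+0=6+0=6
L[6]='p': occ=1, LF[6]=C('p')+1=8+1=9
L[7]='g': occ=0, LF[7]=C('g')+0=5+0=5
L[8]='s': occ=0, LF[8]=C('s')+0=13+0=13
L[9]='$': occ=0, LF[9]=C('$')+0=0+0=0
L[10]='t': occ=0, LF[10]=C('t')+0=14+0=14
L[11]='e': occ=0, LF[11]=C('e')+0=3+0=3
L[12]='r': occ=1, LF[12]=C('r')+1=10+1=11
L[13]='a': occ=0, LF[13]=C('a')+0=1+0=1
L[14]='e': occ=1, LF[14]=C('e')+1=3+1=4
L[15]='r': occ=2, LF[15]=C('r')+2=10+2=12

Answer: 15 10 8 2 7 6 9 5 13 0 14 3 11 1 4 12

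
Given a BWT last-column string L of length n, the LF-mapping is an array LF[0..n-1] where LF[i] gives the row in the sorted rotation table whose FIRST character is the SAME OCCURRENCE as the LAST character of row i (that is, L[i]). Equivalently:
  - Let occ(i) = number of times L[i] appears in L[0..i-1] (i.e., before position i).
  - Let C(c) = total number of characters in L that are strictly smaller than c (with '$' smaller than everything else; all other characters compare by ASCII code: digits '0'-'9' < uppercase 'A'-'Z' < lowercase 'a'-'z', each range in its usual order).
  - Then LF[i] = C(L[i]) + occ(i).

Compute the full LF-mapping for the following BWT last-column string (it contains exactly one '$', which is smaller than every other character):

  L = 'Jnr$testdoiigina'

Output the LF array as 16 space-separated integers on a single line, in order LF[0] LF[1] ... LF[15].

Answer: 1 9 12 0 14 4 13 15 3 11 6 7 5 8 10 2

Derivation:
Char counts: '$':1, 'J':1, 'a':1, 'd':1, 'e':1, 'g':1, 'i':3, 'n':2, 'o':1, 'r':1, 's':1, 't':2
C (first-col start): C('$')=0, C('J')=1, C('a')=2, C('d')=3, C('e')=4, C('g')=5, C('i')=6, C('n')=9, C('o')=11, C('r')=12, C('s')=13, C('t')=14
L[0]='J': occ=0, LF[0]=C('J')+0=1+0=1
L[1]='n': occ=0, LF[1]=C('n')+0=9+0=9
L[2]='r': occ=0, LF[2]=C('r')+0=12+0=12
L[3]='$': occ=0, LF[3]=C('$')+0=0+0=0
L[4]='t': occ=0, LF[4]=C('t')+0=14+0=14
L[5]='e': occ=0, LF[5]=C('e')+0=4+0=4
L[6]='s': occ=0, LF[6]=C('s')+0=13+0=13
L[7]='t': occ=1, LF[7]=C('t')+1=14+1=15
L[8]='d': occ=0, LF[8]=C('d')+0=3+0=3
L[9]='o': occ=0, LF[9]=C('o')+0=11+0=11
L[10]='i': occ=0, LF[10]=C('i')+0=6+0=6
L[11]='i': occ=1, LF[11]=C('i')+1=6+1=7
L[12]='g': occ=0, LF[12]=C('g')+0=5+0=5
L[13]='i': occ=2, LF[13]=C('i')+2=6+2=8
L[14]='n': occ=1, LF[14]=C('n')+1=9+1=10
L[15]='a': occ=0, LF[15]=C('a')+0=2+0=2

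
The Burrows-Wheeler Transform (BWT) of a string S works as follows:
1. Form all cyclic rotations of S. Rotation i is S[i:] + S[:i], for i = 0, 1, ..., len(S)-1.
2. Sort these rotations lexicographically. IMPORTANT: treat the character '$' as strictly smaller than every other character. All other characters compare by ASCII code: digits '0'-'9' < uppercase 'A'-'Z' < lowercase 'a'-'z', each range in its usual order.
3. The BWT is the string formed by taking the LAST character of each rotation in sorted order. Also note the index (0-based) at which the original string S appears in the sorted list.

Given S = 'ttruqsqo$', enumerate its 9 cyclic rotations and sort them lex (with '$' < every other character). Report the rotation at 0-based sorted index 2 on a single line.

Answer: qo$ttruqs

Derivation:
All 9 rotations (rotation i = S[i:]+S[:i]):
  rot[0] = ttruqsqo$
  rot[1] = truqsqo$t
  rot[2] = ruqsqo$tt
  rot[3] = uqsqo$ttr
  rot[4] = qsqo$ttru
  rot[5] = sqo$ttruq
  rot[6] = qo$ttruqs
  rot[7] = o$ttruqsq
  rot[8] = $ttruqsqo
Sorted (with $ < everything):
  sorted[0] = $ttruqsqo
  sorted[1] = o$ttruqsq
  sorted[2] = qo$ttruqs
  sorted[3] = qsqo$ttru
  sorted[4] = ruqsqo$tt
  sorted[5] = sqo$ttruq
  sorted[6] = truqsqo$t
  sorted[7] = ttruqsqo$
  sorted[8] = uqsqo$ttr
sorted[2] = qo$ttruqs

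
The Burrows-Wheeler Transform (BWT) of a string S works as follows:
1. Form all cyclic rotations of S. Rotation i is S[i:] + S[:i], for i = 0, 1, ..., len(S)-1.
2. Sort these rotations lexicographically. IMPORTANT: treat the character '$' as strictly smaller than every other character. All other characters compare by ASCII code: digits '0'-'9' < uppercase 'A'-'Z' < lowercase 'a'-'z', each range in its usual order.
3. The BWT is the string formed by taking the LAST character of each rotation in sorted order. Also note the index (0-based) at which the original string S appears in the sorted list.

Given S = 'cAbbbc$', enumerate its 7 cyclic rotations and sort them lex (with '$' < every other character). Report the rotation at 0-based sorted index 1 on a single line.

All 7 rotations (rotation i = S[i:]+S[:i]):
  rot[0] = cAbbbc$
  rot[1] = Abbbc$c
  rot[2] = bbbc$cA
  rot[3] = bbc$cAb
  rot[4] = bc$cAbb
  rot[5] = c$cAbbb
  rot[6] = $cAbbbc
Sorted (with $ < everything):
  sorted[0] = $cAbbbc
  sorted[1] = Abbbc$c
  sorted[2] = bbbc$cA
  sorted[3] = bbc$cAb
  sorted[4] = bc$cAbb
  sorted[5] = c$cAbbb
  sorted[6] = cAbbbc$
sorted[1] = Abbbc$c

Answer: Abbbc$c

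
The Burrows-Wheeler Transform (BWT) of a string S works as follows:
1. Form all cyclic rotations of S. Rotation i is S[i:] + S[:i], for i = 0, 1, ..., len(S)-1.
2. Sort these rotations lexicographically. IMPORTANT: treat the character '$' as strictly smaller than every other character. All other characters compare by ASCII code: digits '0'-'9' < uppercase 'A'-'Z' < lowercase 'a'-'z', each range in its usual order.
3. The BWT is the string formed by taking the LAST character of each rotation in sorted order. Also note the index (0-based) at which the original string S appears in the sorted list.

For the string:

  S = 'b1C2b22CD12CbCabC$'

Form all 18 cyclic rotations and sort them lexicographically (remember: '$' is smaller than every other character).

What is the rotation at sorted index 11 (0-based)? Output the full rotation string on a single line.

Answer: CbCabC$b1C2b22CD12

Derivation:
All 18 rotations (rotation i = S[i:]+S[:i]):
  rot[0] = b1C2b22CD12CbCabC$
  rot[1] = 1C2b22CD12CbCabC$b
  rot[2] = C2b22CD12CbCabC$b1
  rot[3] = 2b22CD12CbCabC$b1C
  rot[4] = b22CD12CbCabC$b1C2
  rot[5] = 22CD12CbCabC$b1C2b
  rot[6] = 2CD12CbCabC$b1C2b2
  rot[7] = CD12CbCabC$b1C2b22
  rot[8] = D12CbCabC$b1C2b22C
  rot[9] = 12CbCabC$b1C2b22CD
  rot[10] = 2CbCabC$b1C2b22CD1
  rot[11] = CbCabC$b1C2b22CD12
  rot[12] = bCabC$b1C2b22CD12C
  rot[13] = CabC$b1C2b22CD12Cb
  rot[14] = abC$b1C2b22CD12CbC
  rot[15] = bC$b1C2b22CD12CbCa
  rot[16] = C$b1C2b22CD12CbCab
  rot[17] = $b1C2b22CD12CbCabC
Sorted (with $ < everything):
  sorted[0] = $b1C2b22CD12CbCabC
  sorted[1] = 12CbCabC$b1C2b22CD
  sorted[2] = 1C2b22CD12CbCabC$b
  sorted[3] = 22CD12CbCabC$b1C2b
  sorted[4] = 2CD12CbCabC$b1C2b2
  sorted[5] = 2CbCabC$b1C2b22CD1
  sorted[6] = 2b22CD12CbCabC$b1C
  sorted[7] = C$b1C2b22CD12CbCab
  sorted[8] = C2b22CD12CbCabC$b1
  sorted[9] = CD12CbCabC$b1C2b22
  sorted[10] = CabC$b1C2b22CD12Cb
  sorted[11] = CbCabC$b1C2b22CD12
  sorted[12] = D12CbCabC$b1C2b22C
  sorted[13] = abC$b1C2b22CD12CbC
  sorted[14] = b1C2b22CD12CbCabC$
  sorted[15] = b22CD12CbCabC$b1C2
  sorted[16] = bC$b1C2b22CD12CbCa
  sorted[17] = bCabC$b1C2b22CD12C
sorted[11] = CbCabC$b1C2b22CD12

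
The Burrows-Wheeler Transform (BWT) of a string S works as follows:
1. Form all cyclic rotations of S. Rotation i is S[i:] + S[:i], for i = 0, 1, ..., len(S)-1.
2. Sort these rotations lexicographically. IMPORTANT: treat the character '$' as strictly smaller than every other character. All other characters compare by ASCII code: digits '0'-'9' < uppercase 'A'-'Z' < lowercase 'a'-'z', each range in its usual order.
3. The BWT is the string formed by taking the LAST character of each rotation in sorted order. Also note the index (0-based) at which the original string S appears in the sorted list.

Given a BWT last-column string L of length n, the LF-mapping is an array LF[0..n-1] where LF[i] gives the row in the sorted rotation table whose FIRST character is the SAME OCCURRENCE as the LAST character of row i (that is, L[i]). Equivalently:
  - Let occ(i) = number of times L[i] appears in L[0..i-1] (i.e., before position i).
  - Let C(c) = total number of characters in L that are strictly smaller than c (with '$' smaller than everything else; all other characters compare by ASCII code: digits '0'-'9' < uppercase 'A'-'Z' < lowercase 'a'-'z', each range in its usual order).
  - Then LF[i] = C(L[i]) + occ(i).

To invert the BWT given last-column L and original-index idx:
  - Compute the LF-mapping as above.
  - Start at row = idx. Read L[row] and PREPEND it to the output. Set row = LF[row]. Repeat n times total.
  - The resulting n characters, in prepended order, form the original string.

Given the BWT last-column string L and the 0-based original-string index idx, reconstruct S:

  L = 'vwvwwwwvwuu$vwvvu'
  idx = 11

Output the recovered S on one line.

Answer: wuwwvuwuvwvwvvwv$

Derivation:
LF mapping: 4 10 5 11 12 13 14 6 15 1 2 0 7 16 8 9 3
Walk LF starting at row 11, prepending L[row]:
  step 1: row=11, L[11]='$', prepend. Next row=LF[11]=0
  step 2: row=0, L[0]='v', prepend. Next row=LF[0]=4
  step 3: row=4, L[4]='w', prepend. Next row=LF[4]=12
  step 4: row=12, L[12]='v', prepend. Next row=LF[12]=7
  step 5: row=7, L[7]='v', prepend. Next row=LF[7]=6
  step 6: row=6, L[6]='w', prepend. Next row=LF[6]=14
  step 7: row=14, L[14]='v', prepend. Next row=LF[14]=8
  step 8: row=8, L[8]='w', prepend. Next row=LF[8]=15
  step 9: row=15, L[15]='v', prepend. Next row=LF[15]=9
  step 10: row=9, L[9]='u', prepend. Next row=LF[9]=1
  step 11: row=1, L[1]='w', prepend. Next row=LF[1]=10
  step 12: row=10, L[10]='u', prepend. Next row=LF[10]=2
  step 13: row=2, L[2]='v', prepend. Next row=LF[2]=5
  step 14: row=5, L[5]='w', prepend. Next row=LF[5]=13
  step 15: row=13, L[13]='w', prepend. Next row=LF[13]=16
  step 16: row=16, L[16]='u', prepend. Next row=LF[16]=3
  step 17: row=3, L[3]='w', prepend. Next row=LF[3]=11
Reversed output: wuwwvuwuvwvwvvwv$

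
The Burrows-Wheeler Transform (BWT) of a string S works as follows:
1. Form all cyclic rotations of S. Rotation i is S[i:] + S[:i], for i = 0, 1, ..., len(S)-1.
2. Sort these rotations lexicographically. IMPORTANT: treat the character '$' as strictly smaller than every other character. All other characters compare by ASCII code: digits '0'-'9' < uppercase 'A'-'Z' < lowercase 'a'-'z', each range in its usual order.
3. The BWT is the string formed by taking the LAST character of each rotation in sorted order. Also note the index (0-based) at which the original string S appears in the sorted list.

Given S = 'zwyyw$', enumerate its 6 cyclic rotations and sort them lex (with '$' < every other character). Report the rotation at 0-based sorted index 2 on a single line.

All 6 rotations (rotation i = S[i:]+S[:i]):
  rot[0] = zwyyw$
  rot[1] = wyyw$z
  rot[2] = yyw$zw
  rot[3] = yw$zwy
  rot[4] = w$zwyy
  rot[5] = $zwyyw
Sorted (with $ < everything):
  sorted[0] = $zwyyw
  sorted[1] = w$zwyy
  sorted[2] = wyyw$z
  sorted[3] = yw$zwy
  sorted[4] = yyw$zw
  sorted[5] = zwyyw$
sorted[2] = wyyw$z

Answer: wyyw$z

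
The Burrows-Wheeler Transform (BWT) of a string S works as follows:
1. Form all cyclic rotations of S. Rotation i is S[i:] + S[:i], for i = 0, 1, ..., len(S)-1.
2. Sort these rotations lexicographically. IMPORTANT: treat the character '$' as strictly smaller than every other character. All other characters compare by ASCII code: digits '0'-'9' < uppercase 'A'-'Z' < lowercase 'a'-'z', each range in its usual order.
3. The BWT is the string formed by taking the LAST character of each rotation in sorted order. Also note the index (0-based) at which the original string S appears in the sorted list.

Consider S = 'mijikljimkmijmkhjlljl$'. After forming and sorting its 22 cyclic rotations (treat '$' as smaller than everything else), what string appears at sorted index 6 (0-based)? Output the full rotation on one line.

All 22 rotations (rotation i = S[i:]+S[:i]):
  rot[0] = mijikljimkmijmkhjlljl$
  rot[1] = ijikljimkmijmkhjlljl$m
  rot[2] = jikljimkmijmkhjlljl$mi
  rot[3] = ikljimkmijmkhjlljl$mij
  rot[4] = kljimkmijmkhjlljl$miji
  rot[5] = ljimkmijmkhjlljl$mijik
  rot[6] = jimkmijmkhjlljl$mijikl
  rot[7] = imkmijmkhjlljl$mijiklj
  rot[8] = mkmijmkhjlljl$mijiklji
  rot[9] = kmijmkhjlljl$mijikljim
  rot[10] = mijmkhjlljl$mijikljimk
  rot[11] = ijmkhjlljl$mijikljimkm
  rot[12] = jmkhjlljl$mijikljimkmi
  rot[13] = mkhjlljl$mijikljimkmij
  rot[14] = khjlljl$mijikljimkmijm
  rot[15] = hjlljl$mijikljimkmijmk
  rot[16] = jlljl$mijikljimkmijmkh
  rot[17] = lljl$mijikljimkmijmkhj
  rot[18] = ljl$mijikljimkmijmkhjl
  rot[19] = jl$mijikljimkmijmkhjll
  rot[20] = l$mijikljimkmijmkhjllj
  rot[21] = $mijikljimkmijmkhjlljl
Sorted (with $ < everything):
  sorted[0] = $mijikljimkmijmkhjlljl
  sorted[1] = hjlljl$mijikljimkmijmk
  sorted[2] = ijikljimkmijmkhjlljl$m
  sorted[3] = ijmkhjlljl$mijikljimkm
  sorted[4] = ikljimkmijmkhjlljl$mij
  sorted[5] = imkmijmkhjlljl$mijiklj
  sorted[6] = jikljimkmijmkhjlljl$mi
  sorted[7] = jimkmijmkhjlljl$mijikl
  sorted[8] = jl$mijikljimkmijmkhjll
  sorted[9] = jlljl$mijikljimkmijmkh
  sorted[10] = jmkhjlljl$mijikljimkmi
  sorted[11] = khjlljl$mijikljimkmijm
  sorted[12] = kljimkmijmkhjlljl$miji
  sorted[13] = kmijmkhjlljl$mijikljim
  sorted[14] = l$mijikljimkmijmkhjllj
  sorted[15] = ljimkmijmkhjlljl$mijik
  sorted[16] = ljl$mijikljimkmijmkhjl
  sorted[17] = lljl$mijikljimkmijmkhj
  sorted[18] = mijikljimkmijmkhjlljl$
  sorted[19] = mijmkhjlljl$mijikljimk
  sorted[20] = mkhjlljl$mijikljimkmij
  sorted[21] = mkmijmkhjlljl$mijiklji
sorted[6] = jikljimkmijmkhjlljl$mi

Answer: jikljimkmijmkhjlljl$mi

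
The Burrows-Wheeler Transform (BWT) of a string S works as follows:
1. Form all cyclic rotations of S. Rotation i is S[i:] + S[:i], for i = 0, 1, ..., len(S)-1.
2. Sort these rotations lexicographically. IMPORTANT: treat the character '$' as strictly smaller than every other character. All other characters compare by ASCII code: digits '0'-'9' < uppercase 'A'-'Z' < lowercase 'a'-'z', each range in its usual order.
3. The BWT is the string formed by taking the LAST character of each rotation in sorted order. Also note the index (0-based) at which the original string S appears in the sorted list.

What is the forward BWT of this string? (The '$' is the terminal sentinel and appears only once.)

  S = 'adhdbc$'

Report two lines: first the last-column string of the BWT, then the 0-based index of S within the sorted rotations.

All 7 rotations (rotation i = S[i:]+S[:i]):
  rot[0] = adhdbc$
  rot[1] = dhdbc$a
  rot[2] = hdbc$ad
  rot[3] = dbc$adh
  rot[4] = bc$adhd
  rot[5] = c$adhdb
  rot[6] = $adhdbc
Sorted (with $ < everything):
  sorted[0] = $adhdbc  (last char: 'c')
  sorted[1] = adhdbc$  (last char: '$')
  sorted[2] = bc$adhd  (last char: 'd')
  sorted[3] = c$adhdb  (last char: 'b')
  sorted[4] = dbc$adh  (last char: 'h')
  sorted[5] = dhdbc$a  (last char: 'a')
  sorted[6] = hdbc$ad  (last char: 'd')
Last column: c$dbhad
Original string S is at sorted index 1

Answer: c$dbhad
1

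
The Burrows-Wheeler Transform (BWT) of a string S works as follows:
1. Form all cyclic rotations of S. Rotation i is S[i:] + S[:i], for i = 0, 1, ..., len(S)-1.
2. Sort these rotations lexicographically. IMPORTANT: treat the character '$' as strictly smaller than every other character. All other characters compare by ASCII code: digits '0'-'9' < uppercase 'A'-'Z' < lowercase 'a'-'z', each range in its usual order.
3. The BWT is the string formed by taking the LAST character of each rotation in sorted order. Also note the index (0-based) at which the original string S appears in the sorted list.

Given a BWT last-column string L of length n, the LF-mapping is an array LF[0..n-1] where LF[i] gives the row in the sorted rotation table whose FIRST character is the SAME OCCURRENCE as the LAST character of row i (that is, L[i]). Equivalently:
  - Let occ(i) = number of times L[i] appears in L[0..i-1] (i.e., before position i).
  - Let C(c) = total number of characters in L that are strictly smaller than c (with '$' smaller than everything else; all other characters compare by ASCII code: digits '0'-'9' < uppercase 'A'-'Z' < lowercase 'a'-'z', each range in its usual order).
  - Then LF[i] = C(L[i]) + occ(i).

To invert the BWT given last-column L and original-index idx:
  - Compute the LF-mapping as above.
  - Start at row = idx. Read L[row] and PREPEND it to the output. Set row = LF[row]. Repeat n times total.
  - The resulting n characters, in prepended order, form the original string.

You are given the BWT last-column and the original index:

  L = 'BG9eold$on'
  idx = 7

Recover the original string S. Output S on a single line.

LF mapping: 2 3 1 5 8 6 4 0 9 7
Walk LF starting at row 7, prepending L[row]:
  step 1: row=7, L[7]='$', prepend. Next row=LF[7]=0
  step 2: row=0, L[0]='B', prepend. Next row=LF[0]=2
  step 3: row=2, L[2]='9', prepend. Next row=LF[2]=1
  step 4: row=1, L[1]='G', prepend. Next row=LF[1]=3
  step 5: row=3, L[3]='e', prepend. Next row=LF[3]=5
  step 6: row=5, L[5]='l', prepend. Next row=LF[5]=6
  step 7: row=6, L[6]='d', prepend. Next row=LF[6]=4
  step 8: row=4, L[4]='o', prepend. Next row=LF[4]=8
  step 9: row=8, L[8]='o', prepend. Next row=LF[8]=9
  step 10: row=9, L[9]='n', prepend. Next row=LF[9]=7
Reversed output: noodleG9B$

Answer: noodleG9B$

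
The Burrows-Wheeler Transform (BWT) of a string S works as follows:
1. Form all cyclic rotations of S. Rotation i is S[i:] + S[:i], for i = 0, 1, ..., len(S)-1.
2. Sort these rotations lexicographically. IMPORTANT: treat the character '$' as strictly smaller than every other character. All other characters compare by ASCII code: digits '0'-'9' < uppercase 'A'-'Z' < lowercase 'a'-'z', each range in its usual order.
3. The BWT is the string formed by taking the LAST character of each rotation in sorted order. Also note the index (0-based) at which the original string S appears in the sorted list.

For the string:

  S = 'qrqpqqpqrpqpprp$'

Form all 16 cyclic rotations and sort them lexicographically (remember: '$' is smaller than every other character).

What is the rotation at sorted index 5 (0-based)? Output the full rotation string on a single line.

Answer: pqrpqpprp$qrqpqq

Derivation:
All 16 rotations (rotation i = S[i:]+S[:i]):
  rot[0] = qrqpqqpqrpqpprp$
  rot[1] = rqpqqpqrpqpprp$q
  rot[2] = qpqqpqrpqpprp$qr
  rot[3] = pqqpqrpqpprp$qrq
  rot[4] = qqpqrpqpprp$qrqp
  rot[5] = qpqrpqpprp$qrqpq
  rot[6] = pqrpqpprp$qrqpqq
  rot[7] = qrpqpprp$qrqpqqp
  rot[8] = rpqpprp$qrqpqqpq
  rot[9] = pqpprp$qrqpqqpqr
  rot[10] = qpprp$qrqpqqpqrp
  rot[11] = pprp$qrqpqqpqrpq
  rot[12] = prp$qrqpqqpqrpqp
  rot[13] = rp$qrqpqqpqrpqpp
  rot[14] = p$qrqpqqpqrpqppr
  rot[15] = $qrqpqqpqrpqpprp
Sorted (with $ < everything):
  sorted[0] = $qrqpqqpqrpqpprp
  sorted[1] = p$qrqpqqpqrpqppr
  sorted[2] = pprp$qrqpqqpqrpq
  sorted[3] = pqpprp$qrqpqqpqr
  sorted[4] = pqqpqrpqpprp$qrq
  sorted[5] = pqrpqpprp$qrqpqq
  sorted[6] = prp$qrqpqqpqrpqp
  sorted[7] = qpprp$qrqpqqpqrp
  sorted[8] = qpqqpqrpqpprp$qr
  sorted[9] = qpqrpqpprp$qrqpq
  sorted[10] = qqpqrpqpprp$qrqp
  sorted[11] = qrpqpprp$qrqpqqp
  sorted[12] = qrqpqqpqrpqpprp$
  sorted[13] = rp$qrqpqqpqrpqpp
  sorted[14] = rpqpprp$qrqpqqpq
  sorted[15] = rqpqqpqrpqpprp$q
sorted[5] = pqrpqpprp$qrqpqq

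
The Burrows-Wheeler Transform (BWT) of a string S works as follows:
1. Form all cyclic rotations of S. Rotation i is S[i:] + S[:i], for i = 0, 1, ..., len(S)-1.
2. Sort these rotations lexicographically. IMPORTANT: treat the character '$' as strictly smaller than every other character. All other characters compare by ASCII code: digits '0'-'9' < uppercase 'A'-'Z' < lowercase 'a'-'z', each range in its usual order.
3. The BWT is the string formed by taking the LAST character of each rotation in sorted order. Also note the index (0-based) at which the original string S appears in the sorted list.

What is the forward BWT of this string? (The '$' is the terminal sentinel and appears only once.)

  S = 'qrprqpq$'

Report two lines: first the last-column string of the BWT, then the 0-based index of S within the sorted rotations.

All 8 rotations (rotation i = S[i:]+S[:i]):
  rot[0] = qrprqpq$
  rot[1] = rprqpq$q
  rot[2] = prqpq$qr
  rot[3] = rqpq$qrp
  rot[4] = qpq$qrpr
  rot[5] = pq$qrprq
  rot[6] = q$qrprqp
  rot[7] = $qrprqpq
Sorted (with $ < everything):
  sorted[0] = $qrprqpq  (last char: 'q')
  sorted[1] = pq$qrprq  (last char: 'q')
  sorted[2] = prqpq$qr  (last char: 'r')
  sorted[3] = q$qrprqp  (last char: 'p')
  sorted[4] = qpq$qrpr  (last char: 'r')
  sorted[5] = qrprqpq$  (last char: '$')
  sorted[6] = rprqpq$q  (last char: 'q')
  sorted[7] = rqpq$qrp  (last char: 'p')
Last column: qqrpr$qp
Original string S is at sorted index 5

Answer: qqrpr$qp
5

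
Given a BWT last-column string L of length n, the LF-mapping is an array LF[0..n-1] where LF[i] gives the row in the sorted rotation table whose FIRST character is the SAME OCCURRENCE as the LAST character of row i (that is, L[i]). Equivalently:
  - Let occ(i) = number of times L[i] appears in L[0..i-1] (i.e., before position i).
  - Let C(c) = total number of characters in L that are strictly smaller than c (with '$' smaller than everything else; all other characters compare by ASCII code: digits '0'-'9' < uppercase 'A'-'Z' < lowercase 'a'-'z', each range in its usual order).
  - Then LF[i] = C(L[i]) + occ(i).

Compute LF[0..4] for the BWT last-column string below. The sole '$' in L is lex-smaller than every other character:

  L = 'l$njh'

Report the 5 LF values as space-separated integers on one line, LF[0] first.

Char counts: '$':1, 'h':1, 'j':1, 'l':1, 'n':1
C (first-col start): C('$')=0, C('h')=1, C('j')=2, C('l')=3, C('n')=4
L[0]='l': occ=0, LF[0]=C('l')+0=3+0=3
L[1]='$': occ=0, LF[1]=C('$')+0=0+0=0
L[2]='n': occ=0, LF[2]=C('n')+0=4+0=4
L[3]='j': occ=0, LF[3]=C('j')+0=2+0=2
L[4]='h': occ=0, LF[4]=C('h')+0=1+0=1

Answer: 3 0 4 2 1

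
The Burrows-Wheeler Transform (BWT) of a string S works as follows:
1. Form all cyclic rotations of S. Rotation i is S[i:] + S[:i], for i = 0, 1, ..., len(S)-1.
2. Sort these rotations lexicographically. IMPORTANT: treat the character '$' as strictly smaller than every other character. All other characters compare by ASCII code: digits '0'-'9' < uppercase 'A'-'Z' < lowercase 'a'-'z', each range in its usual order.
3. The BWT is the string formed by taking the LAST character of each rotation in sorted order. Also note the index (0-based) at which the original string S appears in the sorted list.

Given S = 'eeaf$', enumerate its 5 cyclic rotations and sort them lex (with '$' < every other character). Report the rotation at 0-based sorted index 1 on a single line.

Answer: af$ee

Derivation:
All 5 rotations (rotation i = S[i:]+S[:i]):
  rot[0] = eeaf$
  rot[1] = eaf$e
  rot[2] = af$ee
  rot[3] = f$eea
  rot[4] = $eeaf
Sorted (with $ < everything):
  sorted[0] = $eeaf
  sorted[1] = af$ee
  sorted[2] = eaf$e
  sorted[3] = eeaf$
  sorted[4] = f$eea
sorted[1] = af$ee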